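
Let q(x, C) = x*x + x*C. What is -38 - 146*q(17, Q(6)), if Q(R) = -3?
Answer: -34786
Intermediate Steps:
q(x, C) = x**2 + C*x
-38 - 146*q(17, Q(6)) = -38 - 2482*(-3 + 17) = -38 - 2482*14 = -38 - 146*238 = -38 - 34748 = -34786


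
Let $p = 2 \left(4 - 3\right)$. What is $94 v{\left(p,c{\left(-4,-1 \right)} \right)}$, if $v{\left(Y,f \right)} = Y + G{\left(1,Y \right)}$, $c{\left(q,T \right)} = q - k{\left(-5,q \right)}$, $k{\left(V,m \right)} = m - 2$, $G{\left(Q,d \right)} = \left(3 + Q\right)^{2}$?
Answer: $1692$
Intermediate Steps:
$k{\left(V,m \right)} = -2 + m$ ($k{\left(V,m \right)} = m - 2 = -2 + m$)
$p = 2$ ($p = 2 \cdot 1 = 2$)
$c{\left(q,T \right)} = 2$ ($c{\left(q,T \right)} = q - \left(-2 + q\right) = 2$)
$v{\left(Y,f \right)} = 16 + Y$ ($v{\left(Y,f \right)} = Y + \left(3 + 1\right)^{2} = Y + 4^{2} = Y + 16 = 16 + Y$)
$94 v{\left(p,c{\left(-4,-1 \right)} \right)} = 94 \left(16 + 2\right) = 94 \cdot 18 = 1692$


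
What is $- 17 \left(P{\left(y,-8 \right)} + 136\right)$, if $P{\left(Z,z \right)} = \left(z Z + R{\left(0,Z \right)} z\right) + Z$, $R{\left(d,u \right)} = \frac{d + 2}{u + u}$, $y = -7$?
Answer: $- \frac{22151}{7} \approx -3164.4$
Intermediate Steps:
$R{\left(d,u \right)} = \frac{2 + d}{2 u}$
$P{\left(Z,z \right)} = Z + Z z + \frac{z}{Z}$ ($P{\left(Z,z \right)} = \left(z Z + \frac{2 + 0}{2 Z} z\right) + Z = \left(Z z + \frac{1}{2} \frac{1}{Z} 2 z\right) + Z = \left(Z z + \frac{z}{Z}\right) + Z = Z + Z z + \frac{z}{Z}$)
$- 17 \left(P{\left(y,-8 \right)} + 136\right) = - 17 \left(\left(-7 - -56 - \frac{8}{-7}\right) + 136\right) = - 17 \left(\left(-7 + 56 - - \frac{8}{7}\right) + 136\right) = - 17 \left(\left(-7 + 56 + \frac{8}{7}\right) + 136\right) = - 17 \left(\frac{351}{7} + 136\right) = \left(-17\right) \frac{1303}{7} = - \frac{22151}{7}$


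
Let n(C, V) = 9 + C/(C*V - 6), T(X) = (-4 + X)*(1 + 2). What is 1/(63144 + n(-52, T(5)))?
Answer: 81/5115419 ≈ 1.5834e-5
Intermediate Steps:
T(X) = -12 + 3*X (T(X) = (-4 + X)*3 = -12 + 3*X)
n(C, V) = 9 + C/(-6 + C*V)
1/(63144 + n(-52, T(5))) = 1/(63144 + (-54 - 52 + 9*(-52)*(-12 + 3*5))/(-6 - 52*(-12 + 3*5))) = 1/(63144 + (-54 - 52 + 9*(-52)*(-12 + 15))/(-6 - 52*(-12 + 15))) = 1/(63144 + (-54 - 52 + 9*(-52)*3)/(-6 - 52*3)) = 1/(63144 + (-54 - 52 - 1404)/(-6 - 156)) = 1/(63144 - 1510/(-162)) = 1/(63144 - 1/162*(-1510)) = 1/(63144 + 755/81) = 1/(5115419/81) = 81/5115419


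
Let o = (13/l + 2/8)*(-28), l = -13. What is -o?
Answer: -21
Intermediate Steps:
o = 21 (o = (13/(-13) + 2/8)*(-28) = (13*(-1/13) + 2*(⅛))*(-28) = (-1 + ¼)*(-28) = -¾*(-28) = 21)
-o = -1*21 = -21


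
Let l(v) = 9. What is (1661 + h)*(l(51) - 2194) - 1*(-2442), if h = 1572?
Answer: -7061663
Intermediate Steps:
(1661 + h)*(l(51) - 2194) - 1*(-2442) = (1661 + 1572)*(9 - 2194) - 1*(-2442) = 3233*(-2185) + 2442 = -7064105 + 2442 = -7061663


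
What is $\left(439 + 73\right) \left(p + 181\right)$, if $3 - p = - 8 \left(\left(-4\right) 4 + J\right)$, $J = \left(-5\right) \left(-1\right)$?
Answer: $49152$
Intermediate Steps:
$J = 5$
$p = -85$ ($p = 3 - - 8 \left(\left(-4\right) 4 + 5\right) = 3 - - 8 \left(-16 + 5\right) = 3 - \left(-8\right) \left(-11\right) = 3 - 88 = -85$)
$\left(439 + 73\right) \left(p + 181\right) = \left(439 + 73\right) \left(-85 + 181\right) = 512 \cdot 96 = 49152$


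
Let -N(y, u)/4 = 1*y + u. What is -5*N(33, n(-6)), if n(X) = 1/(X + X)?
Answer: 1975/3 ≈ 658.33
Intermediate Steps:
n(X) = 1/(2*X)
N(y, u) = -4*u - 4*y (N(y, u) = -4*(1*y + u) = -4*(y + u) = -4*(u + y) = -4*u - 4*y)
-5*N(33, n(-6)) = -5*(-2/(-6) - 4*33) = -5*(-2*(-1)/6 - 132) = -5*(-4*(-1/12) - 132) = -5*(⅓ - 132) = -5*(-395/3) = 1975/3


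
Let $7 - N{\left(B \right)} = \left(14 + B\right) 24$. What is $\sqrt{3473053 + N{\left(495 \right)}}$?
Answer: $2 \sqrt{865211} \approx 1860.3$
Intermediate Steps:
$N{\left(B \right)} = -329 - 24 B$ ($N{\left(B \right)} = 7 - \left(14 + B\right) 24 = 7 - \left(336 + 24 B\right) = -329 - 24 B$)
$\sqrt{3473053 + N{\left(495 \right)}} = \sqrt{3473053 - 12209} = \sqrt{3460844} = 2 \sqrt{865211}$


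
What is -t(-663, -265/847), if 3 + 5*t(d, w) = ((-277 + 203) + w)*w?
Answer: -14527668/3587045 ≈ -4.0500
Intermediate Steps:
t(d, w) = -⅗ + w*(-74 + w)/5 (t(d, w) = -⅗ + (((-277 + 203) + w)*w)/5 = -⅗ + ((-74 + w)*w)/5 = -⅗ + (w*(-74 + w))/5 = -⅗ + w*(-74 + w)/5)
-t(-663, -265/847) = -(-⅗ - (-3922)/847 + (-265/847)²/5) = -(-⅗ - (-3922)/847 + (-265*1/847)²/5) = -(-⅗ - 74/5*(-265/847) + (-265/847)²/5) = -(-⅗ + 3922/847 + (⅕)*(70225/717409)) = -(-⅗ + 3922/847 + 14045/717409) = -1*14527668/3587045 = -14527668/3587045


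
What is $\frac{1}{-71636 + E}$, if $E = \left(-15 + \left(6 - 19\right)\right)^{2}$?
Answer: $- \frac{1}{70852} \approx -1.4114 \cdot 10^{-5}$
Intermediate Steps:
$E = 784$ ($E = \left(-15 - 13\right)^{2} = \left(-28\right)^{2} = 784$)
$\frac{1}{-71636 + E} = \frac{1}{-71636 + 784} = \frac{1}{-70852} = - \frac{1}{70852}$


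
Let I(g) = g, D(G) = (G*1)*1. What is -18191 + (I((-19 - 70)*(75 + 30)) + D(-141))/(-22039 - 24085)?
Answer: -419516099/23062 ≈ -18191.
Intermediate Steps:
D(G) = G (D(G) = G*1 = G)
-18191 + (I((-19 - 70)*(75 + 30)) + D(-141))/(-22039 - 24085) = -18191 + ((-19 - 70)*(75 + 30) - 141)/(-22039 - 24085) = -18191 + (-89*105 - 141)/(-46124) = -18191 + (-9345 - 141)*(-1/46124) = -18191 - 9486*(-1/46124) = -18191 + 4743/23062 = -419516099/23062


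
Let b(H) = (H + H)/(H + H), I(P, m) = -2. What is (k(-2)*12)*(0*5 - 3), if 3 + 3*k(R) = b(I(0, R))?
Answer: 24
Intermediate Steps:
b(H) = 1 (b(H) = (2*H)/((2*H)) = (2*H)*(1/(2*H)) = 1)
k(R) = -⅔ (k(R) = -1 + (⅓)*1 = -1 + ⅓ = -⅔)
(k(-2)*12)*(0*5 - 3) = (-⅔*12)*(0*5 - 3) = -8*(0 - 3) = -8*(-3) = 24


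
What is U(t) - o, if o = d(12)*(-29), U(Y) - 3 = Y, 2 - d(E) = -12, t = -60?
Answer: 349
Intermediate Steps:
d(E) = 14 (d(E) = 2 - 1*(-12) = 2 + 12 = 14)
U(Y) = 3 + Y
o = -406 (o = 14*(-29) = -406)
U(t) - o = (3 - 60) - 1*(-406) = -57 + 406 = 349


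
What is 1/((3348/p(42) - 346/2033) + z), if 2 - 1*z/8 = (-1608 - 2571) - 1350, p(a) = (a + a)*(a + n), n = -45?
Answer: 14231/629501797 ≈ 2.2607e-5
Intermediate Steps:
p(a) = 2*a*(-45 + a) (p(a) = (a + a)*(a - 45) = (2*a)*(-45 + a) = 2*a*(-45 + a))
z = 44248 (z = 16 - 8*((-1608 - 2571) - 1350) = 16 - 8*(-4179 - 1350) = 16 - 8*(-5529) = 16 + 44232 = 44248)
1/((3348/p(42) - 346/2033) + z) = 1/((3348/((2*42*(-45 + 42))) - 346/2033) + 44248) = 1/((3348/((2*42*(-3))) - 346*1/2033) + 44248) = 1/((3348/(-252) - 346/2033) + 44248) = 1/((3348*(-1/252) - 346/2033) + 44248) = 1/((-93/7 - 346/2033) + 44248) = 1/(-191491/14231 + 44248) = 1/(629501797/14231) = 14231/629501797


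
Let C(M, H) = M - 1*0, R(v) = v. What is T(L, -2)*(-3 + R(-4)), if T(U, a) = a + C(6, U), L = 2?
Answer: -28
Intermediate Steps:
C(M, H) = M (C(M, H) = M + 0 = M)
T(U, a) = 6 + a (T(U, a) = a + 6 = 6 + a)
T(L, -2)*(-3 + R(-4)) = (6 - 2)*(-3 - 4) = 4*(-7) = -28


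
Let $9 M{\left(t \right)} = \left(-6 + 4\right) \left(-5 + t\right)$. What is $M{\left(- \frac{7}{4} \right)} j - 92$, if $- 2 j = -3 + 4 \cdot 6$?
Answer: $- \frac{431}{4} \approx -107.75$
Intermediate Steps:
$M{\left(t \right)} = \frac{10}{9} - \frac{2 t}{9}$ ($M{\left(t \right)} = \frac{\left(-6 + 4\right) \left(-5 + t\right)}{9} = \frac{\left(-2\right) \left(-5 + t\right)}{9} = \frac{10 - 2 t}{9} = \frac{10}{9} - \frac{2 t}{9}$)
$j = - \frac{21}{2}$ ($j = - \frac{-3 + 4 \cdot 6}{2} = - \frac{-3 + 24}{2} = \left(- \frac{1}{2}\right) 21 = - \frac{21}{2} \approx -10.5$)
$M{\left(- \frac{7}{4} \right)} j - 92 = \left(\frac{10}{9} - \frac{2 \left(- \frac{7}{4}\right)}{9}\right) \left(- \frac{21}{2}\right) - 92 = \left(\frac{10}{9} - \frac{2 \left(\left(-7\right) \frac{1}{4}\right)}{9}\right) \left(- \frac{21}{2}\right) - 92 = \left(\frac{10}{9} - - \frac{7}{18}\right) \left(- \frac{21}{2}\right) - 92 = \left(\frac{10}{9} + \frac{7}{18}\right) \left(- \frac{21}{2}\right) - 92 = \frac{3}{2} \left(- \frac{21}{2}\right) - 92 = - \frac{63}{4} - 92 = - \frac{431}{4}$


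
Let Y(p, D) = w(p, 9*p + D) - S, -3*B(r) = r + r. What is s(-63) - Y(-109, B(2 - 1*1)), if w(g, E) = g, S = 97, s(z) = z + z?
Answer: 80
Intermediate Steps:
s(z) = 2*z
B(r) = -2*r/3 (B(r) = -(r + r)/3 = -2*r/3)
Y(p, D) = -97 + p (Y(p, D) = p - 1*97 = p - 97 = -97 + p)
s(-63) - Y(-109, B(2 - 1*1)) = 2*(-63) - (-97 - 109) = -126 - 1*(-206) = -126 + 206 = 80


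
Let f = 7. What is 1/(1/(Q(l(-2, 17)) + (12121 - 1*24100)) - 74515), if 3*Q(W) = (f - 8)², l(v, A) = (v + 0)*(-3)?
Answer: -35936/2677771043 ≈ -1.3420e-5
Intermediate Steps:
l(v, A) = -3*v (l(v, A) = v*(-3) = -3*v)
Q(W) = ⅓ (Q(W) = (7 - 8)²/3 = (⅓)*(-1)² = (⅓)*1 = ⅓)
1/(1/(Q(l(-2, 17)) + (12121 - 1*24100)) - 74515) = 1/(1/(⅓ + (12121 - 1*24100)) - 74515) = 1/(1/(⅓ + (12121 - 24100)) - 74515) = 1/(1/(⅓ - 11979) - 74515) = 1/(1/(-35936/3) - 74515) = 1/(-3/35936 - 74515) = 1/(-2677771043/35936) = -35936/2677771043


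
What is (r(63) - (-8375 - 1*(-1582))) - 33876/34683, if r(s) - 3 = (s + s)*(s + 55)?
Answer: 250446212/11561 ≈ 21663.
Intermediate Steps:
r(s) = 3 + 2*s*(55 + s) (r(s) = 3 + (s + s)*(s + 55) = 3 + (2*s)*(55 + s) = 3 + 2*s*(55 + s))
(r(63) - (-8375 - 1*(-1582))) - 33876/34683 = ((3 + 2*63**2 + 110*63) - (-8375 - 1*(-1582))) - 33876/34683 = ((3 + 2*3969 + 6930) - (-8375 + 1582)) - 33876*1/34683 = ((3 + 7938 + 6930) - 1*(-6793)) - 11292/11561 = (14871 + 6793) - 11292/11561 = 21664 - 11292/11561 = 250446212/11561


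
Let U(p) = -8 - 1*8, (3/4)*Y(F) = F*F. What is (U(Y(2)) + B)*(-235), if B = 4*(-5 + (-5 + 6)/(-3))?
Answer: 26320/3 ≈ 8773.3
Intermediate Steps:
Y(F) = 4*F²/3 (Y(F) = 4*(F*F)/3 = 4*F²/3)
U(p) = -16 (U(p) = -8 - 8 = -16)
B = -64/3 (B = 4*(-5 - ⅓*1) = 4*(-5 - ⅓) = 4*(-16/3) = -64/3 ≈ -21.333)
(U(Y(2)) + B)*(-235) = (-16 - 64/3)*(-235) = -112/3*(-235) = 26320/3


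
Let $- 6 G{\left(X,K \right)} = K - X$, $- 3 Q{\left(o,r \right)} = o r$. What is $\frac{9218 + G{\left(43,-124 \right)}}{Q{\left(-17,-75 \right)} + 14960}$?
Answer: $\frac{11095}{17442} \approx 0.63611$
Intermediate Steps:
$Q{\left(o,r \right)} = - \frac{o r}{3}$
$G{\left(X,K \right)} = - \frac{K}{6} + \frac{X}{6}$ ($G{\left(X,K \right)} = - \frac{K - X}{6} = - \frac{K}{6} + \frac{X}{6}$)
$\frac{9218 + G{\left(43,-124 \right)}}{Q{\left(-17,-75 \right)} + 14960} = \frac{9218 + \left(\left(- \frac{1}{6}\right) \left(-124\right) + \frac{1}{6} \cdot 43\right)}{\left(- \frac{1}{3}\right) \left(-17\right) \left(-75\right) + 14960} = \frac{9218 + \left(\frac{62}{3} + \frac{43}{6}\right)}{-425 + 14960} = \frac{9218 + \frac{167}{6}}{14535} = \frac{55475}{6} \cdot \frac{1}{14535} = \frac{11095}{17442}$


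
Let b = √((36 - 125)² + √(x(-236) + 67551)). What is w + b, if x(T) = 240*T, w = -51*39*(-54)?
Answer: 107406 + √(7921 + √10911) ≈ 1.0750e+5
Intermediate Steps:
w = 107406 (w = -1989*(-54) = 107406)
b = √(7921 + √10911) (b = √((36 - 125)² + √(240*(-236) + 67551)) = √((-89)² + √(-56640 + 67551)) = √(7921 + √10911) ≈ 89.585)
w + b = 107406 + √(7921 + √10911)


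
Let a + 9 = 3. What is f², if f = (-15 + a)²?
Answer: 194481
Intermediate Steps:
a = -6 (a = -9 + 3 = -6)
f = 441 (f = (-15 - 6)² = (-21)² = 441)
f² = 441² = 194481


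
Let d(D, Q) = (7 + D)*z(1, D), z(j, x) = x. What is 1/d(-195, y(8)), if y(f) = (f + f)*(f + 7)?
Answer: 1/36660 ≈ 2.7278e-5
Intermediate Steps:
y(f) = 2*f*(7 + f) (y(f) = (2*f)*(7 + f) = 2*f*(7 + f))
d(D, Q) = D*(7 + D) (d(D, Q) = (7 + D)*D = D*(7 + D))
1/d(-195, y(8)) = 1/(-195*(7 - 195)) = 1/(-195*(-188)) = 1/36660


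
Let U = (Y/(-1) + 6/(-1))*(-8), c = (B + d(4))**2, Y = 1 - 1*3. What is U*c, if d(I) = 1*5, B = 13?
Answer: 10368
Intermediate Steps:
Y = -2 (Y = 1 - 3 = -2)
d(I) = 5
c = 324 (c = (13 + 5)**2 = 18**2 = 324)
U = 32 (U = (-2/(-1) + 6/(-1))*(-8) = (-2*(-1) + 6*(-1))*(-8) = (2 - 6)*(-8) = -4*(-8) = 32)
U*c = 32*324 = 10368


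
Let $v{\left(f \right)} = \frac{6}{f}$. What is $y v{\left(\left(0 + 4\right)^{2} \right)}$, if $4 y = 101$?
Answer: $\frac{303}{32} \approx 9.4688$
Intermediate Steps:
$y = \frac{101}{4}$ ($y = \frac{1}{4} \cdot 101 = \frac{101}{4} \approx 25.25$)
$y v{\left(\left(0 + 4\right)^{2} \right)} = \frac{101 \frac{6}{\left(0 + 4\right)^{2}}}{4} = \frac{101 \frac{6}{4^{2}}}{4} = \frac{101 \cdot \frac{6}{16}}{4} = \frac{101 \cdot 6 \cdot \frac{1}{16}}{4} = \frac{101}{4} \cdot \frac{3}{8} = \frac{303}{32}$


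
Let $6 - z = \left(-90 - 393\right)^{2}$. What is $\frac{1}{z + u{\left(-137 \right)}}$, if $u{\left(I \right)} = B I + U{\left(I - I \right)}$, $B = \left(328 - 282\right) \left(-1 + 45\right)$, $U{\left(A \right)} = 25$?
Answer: $- \frac{1}{510546} \approx -1.9587 \cdot 10^{-6}$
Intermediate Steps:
$B = 2024$ ($B = 46 \cdot 44 = 2024$)
$u{\left(I \right)} = 25 + 2024 I$ ($u{\left(I \right)} = 2024 I + 25 = 25 + 2024 I$)
$z = -233283$ ($z = 6 - \left(-90 - 393\right)^{2} = 6 - \left(-483\right)^{2} = 6 - 233289 = -233283$)
$\frac{1}{z + u{\left(-137 \right)}} = \frac{1}{-233283 + \left(25 + 2024 \left(-137\right)\right)} = \frac{1}{-233283 + \left(25 - 277288\right)} = \frac{1}{-233283 - 277263} = \frac{1}{-510546} = - \frac{1}{510546}$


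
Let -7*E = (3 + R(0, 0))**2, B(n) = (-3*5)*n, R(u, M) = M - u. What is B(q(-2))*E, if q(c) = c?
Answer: -270/7 ≈ -38.571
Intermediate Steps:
B(n) = -15*n
E = -9/7 (E = -(3 + (0 - 1*0))**2/7 = -(3 + (0 + 0))**2/7 = -(3 + 0)**2/7 = -1/7*3**2 = -1/7*9 = -9/7 ≈ -1.2857)
B(q(-2))*E = -15*(-2)*(-9/7) = 30*(-9/7) = -270/7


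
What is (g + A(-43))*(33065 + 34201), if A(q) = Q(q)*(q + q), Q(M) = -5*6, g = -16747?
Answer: -952957422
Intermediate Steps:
Q(M) = -30
A(q) = -60*q (A(q) = -30*(q + q) = -60*q)
(g + A(-43))*(33065 + 34201) = (-16747 - 60*(-43))*(33065 + 34201) = (-16747 + 2580)*67266 = -14167*67266 = -952957422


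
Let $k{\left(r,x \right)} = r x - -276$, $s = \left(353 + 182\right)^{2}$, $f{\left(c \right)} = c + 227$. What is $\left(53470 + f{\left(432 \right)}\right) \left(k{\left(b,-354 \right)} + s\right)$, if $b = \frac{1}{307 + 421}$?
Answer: $\frac{5644907016123}{364} \approx 1.5508 \cdot 10^{10}$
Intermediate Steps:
$f{\left(c \right)} = 227 + c$
$b = \frac{1}{728} \approx 0.0013736$
$s = 286225$ ($s = 535^{2} = 286225$)
$k{\left(r,x \right)} = 276 + r x$ ($k{\left(r,x \right)} = r x + 276 = 276 + r x$)
$\left(53470 + f{\left(432 \right)}\right) \left(k{\left(b,-354 \right)} + s\right) = \left(53470 + \left(227 + 432\right)\right) \left(\left(276 + \frac{1}{728} \left(-354\right)\right) + 286225\right) = \left(53470 + 659\right) \left(\left(276 - \frac{177}{364}\right) + 286225\right) = 54129 \left(\frac{100287}{364} + 286225\right) = 54129 \cdot \frac{104286187}{364} = \frac{5644907016123}{364}$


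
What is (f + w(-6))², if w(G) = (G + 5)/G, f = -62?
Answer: 137641/36 ≈ 3823.4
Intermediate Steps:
w(G) = (5 + G)/G
(f + w(-6))² = (-62 + (5 - 6)/(-6))² = (-62 - ⅙*(-1))² = (-62 + ⅙)² = (-371/6)² = 137641/36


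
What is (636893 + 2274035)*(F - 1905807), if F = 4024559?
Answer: 6167534521856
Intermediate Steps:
(636893 + 2274035)*(F - 1905807) = (636893 + 2274035)*(4024559 - 1905807) = 2910928*2118752 = 6167534521856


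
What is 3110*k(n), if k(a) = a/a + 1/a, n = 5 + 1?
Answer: 10885/3 ≈ 3628.3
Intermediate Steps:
n = 6
k(a) = 1 + 1/a
3110*k(n) = 3110*((1 + 6)/6) = 3110*((⅙)*7) = 3110*(7/6) = 10885/3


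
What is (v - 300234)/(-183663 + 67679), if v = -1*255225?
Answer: 555459/115984 ≈ 4.7891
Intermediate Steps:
v = -255225
(v - 300234)/(-183663 + 67679) = (-255225 - 300234)/(-183663 + 67679) = -555459/(-115984) = -555459*(-1/115984) = 555459/115984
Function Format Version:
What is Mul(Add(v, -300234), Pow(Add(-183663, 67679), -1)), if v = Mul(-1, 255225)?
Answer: Rational(555459, 115984) ≈ 4.7891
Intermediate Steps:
v = -255225
Mul(Add(v, -300234), Pow(Add(-183663, 67679), -1)) = Mul(Add(-255225, -300234), Pow(Add(-183663, 67679), -1)) = Mul(-555459, Pow(-115984, -1)) = Mul(-555459, Rational(-1, 115984)) = Rational(555459, 115984)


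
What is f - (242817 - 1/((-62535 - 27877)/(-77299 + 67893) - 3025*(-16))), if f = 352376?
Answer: 24943342015657/227670406 ≈ 1.0956e+5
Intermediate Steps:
f - (242817 - 1/((-62535 - 27877)/(-77299 + 67893) - 3025*(-16))) = 352376 - (242817 - 1/((-62535 - 27877)/(-77299 + 67893) - 3025*(-16))) = 352376 - (242817 - 1/(-90412/(-9406) + 48400)) = 352376 - (242817 - 1/(-90412*(-1/9406) + 48400)) = 352376 - (242817 - 1/(45206/4703 + 48400)) = 352376 - (242817 - 1/227670406/4703) = 352376 - (242817 - 1*4703/227670406) = 352376 - (242817 - 4703/227670406) = 352376 - 1*55282244968999/227670406 = 352376 - 55282244968999/227670406 = 24943342015657/227670406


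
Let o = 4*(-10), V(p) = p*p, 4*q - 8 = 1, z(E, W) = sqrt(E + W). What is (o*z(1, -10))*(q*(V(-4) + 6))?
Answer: -5940*I ≈ -5940.0*I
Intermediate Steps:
q = 9/4 (q = 2 + (1/4)*1 = 2 + 1/4 = 9/4 ≈ 2.2500)
V(p) = p**2
o = -40
(o*z(1, -10))*(q*(V(-4) + 6)) = (-40*sqrt(1 - 10))*(9*((-4)**2 + 6)/4) = (-120*I)*(9*(16 + 6)/4) = (-120*I)*((9/4)*22) = -120*I*(99/2) = -5940*I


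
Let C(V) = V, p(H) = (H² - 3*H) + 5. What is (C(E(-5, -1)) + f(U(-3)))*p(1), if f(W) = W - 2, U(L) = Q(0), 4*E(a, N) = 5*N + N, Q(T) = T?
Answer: -21/2 ≈ -10.500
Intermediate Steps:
p(H) = 5 + H² - 3*H
E(a, N) = 3*N/2 (E(a, N) = (5*N + N)/4 = (6*N)/4 = 3*N/2)
U(L) = 0
f(W) = -2 + W
(C(E(-5, -1)) + f(U(-3)))*p(1) = ((3/2)*(-1) + (-2 + 0))*(5 + 1² - 3*1) = (-3/2 - 2)*(5 + 1 - 3) = -7/2*3 = -21/2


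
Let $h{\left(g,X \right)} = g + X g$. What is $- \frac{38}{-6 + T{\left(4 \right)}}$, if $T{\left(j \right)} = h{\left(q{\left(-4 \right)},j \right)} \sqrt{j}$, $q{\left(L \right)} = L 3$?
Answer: $\frac{19}{63} \approx 0.30159$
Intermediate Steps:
$q{\left(L \right)} = 3 L$
$T{\left(j \right)} = \sqrt{j} \left(-12 - 12 j\right)$ ($T{\left(j \right)} = 3 \left(-4\right) \left(1 + j\right) \sqrt{j} = - 12 \left(1 + j\right) \sqrt{j} = \left(-12 - 12 j\right) \sqrt{j} = \sqrt{j} \left(-12 - 12 j\right)$)
$- \frac{38}{-6 + T{\left(4 \right)}} = - \frac{38}{-6 + 12 \sqrt{4} \left(-1 - 4\right)} = - \frac{38}{-6 + 12 \cdot 2 \left(-1 - 4\right)} = - \frac{38}{-6 + 12 \cdot 2 \left(-5\right)} = - \frac{38}{-6 - 120} = - \frac{38}{-126} = \left(-38\right) \left(- \frac{1}{126}\right) = \frac{19}{63}$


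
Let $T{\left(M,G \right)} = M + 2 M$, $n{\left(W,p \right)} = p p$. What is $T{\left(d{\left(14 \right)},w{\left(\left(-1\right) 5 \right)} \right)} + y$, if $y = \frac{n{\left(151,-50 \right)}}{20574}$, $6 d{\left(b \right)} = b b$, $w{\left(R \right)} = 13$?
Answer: $\frac{1009376}{10287} \approx 98.121$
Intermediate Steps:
$n{\left(W,p \right)} = p^{2}$
$d{\left(b \right)} = \frac{b^{2}}{6}$ ($d{\left(b \right)} = \frac{b b}{6} = \frac{b^{2}}{6}$)
$T{\left(M,G \right)} = 3 M$
$y = \frac{1250}{10287}$ ($y = \frac{\left(-50\right)^{2}}{20574} = 2500 \cdot \frac{1}{20574} = \frac{1250}{10287} \approx 0.12151$)
$T{\left(d{\left(14 \right)},w{\left(\left(-1\right) 5 \right)} \right)} + y = 3 \frac{14^{2}}{6} + \frac{1250}{10287} = 3 \cdot \frac{1}{6} \cdot 196 + \frac{1250}{10287} = 3 \cdot \frac{98}{3} + \frac{1250}{10287} = 98 + \frac{1250}{10287} = \frac{1009376}{10287}$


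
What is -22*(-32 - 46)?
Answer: 1716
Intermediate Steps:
-22*(-32 - 46) = -22*(-78) = 1716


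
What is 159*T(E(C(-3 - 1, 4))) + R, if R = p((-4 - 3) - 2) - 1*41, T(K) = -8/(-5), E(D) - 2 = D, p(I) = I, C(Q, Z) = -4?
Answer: 1022/5 ≈ 204.40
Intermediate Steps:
E(D) = 2 + D
T(K) = 8/5 (T(K) = -8*(-1/5) = 8/5)
R = -50 (R = ((-4 - 3) - 2) - 1*41 = (-7 - 2) - 41 = -9 - 41 = -50)
159*T(E(C(-3 - 1, 4))) + R = 159*(8/5) - 50 = 1272/5 - 50 = 1022/5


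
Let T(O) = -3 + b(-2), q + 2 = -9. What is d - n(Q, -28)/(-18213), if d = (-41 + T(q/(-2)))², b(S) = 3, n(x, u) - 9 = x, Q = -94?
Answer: 30615968/18213 ≈ 1681.0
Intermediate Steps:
n(x, u) = 9 + x
q = -11 (q = -2 - 9 = -11)
T(O) = 0 (T(O) = -3 + 3 = 0)
d = 1681 (d = (-41 + 0)² = (-41)² = 1681)
d - n(Q, -28)/(-18213) = 1681 - (9 - 94)/(-18213) = 1681 - (-85)*(-1)/18213 = 1681 - 1*85/18213 = 1681 - 85/18213 = 30615968/18213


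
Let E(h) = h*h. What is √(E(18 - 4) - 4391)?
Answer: I*√4195 ≈ 64.769*I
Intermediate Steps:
E(h) = h²
√(E(18 - 4) - 4391) = √((18 - 4)² - 4391) = √(14² - 4391) = √(196 - 4391) = √(-4195) = I*√4195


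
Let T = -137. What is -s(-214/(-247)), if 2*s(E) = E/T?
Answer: 107/33839 ≈ 0.0031620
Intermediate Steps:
s(E) = -E/274 (s(E) = (E/(-137))/2 = (E*(-1/137))/2 = (-E/137)/2 = -E/274)
-s(-214/(-247)) = -(-1)*(-214/(-247))/274 = -(-1)*(-214*(-1/247))/274 = -(-1)*214/(274*247) = -1*(-107/33839) = 107/33839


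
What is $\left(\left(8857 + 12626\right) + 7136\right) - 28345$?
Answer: $274$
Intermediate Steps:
$\left(\left(8857 + 12626\right) + 7136\right) - 28345 = \left(21483 + 7136\right) - 28345 = 28619 - 28345 = 274$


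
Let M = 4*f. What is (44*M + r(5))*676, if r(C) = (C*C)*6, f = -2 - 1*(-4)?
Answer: 339352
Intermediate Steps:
f = 2 (f = -2 + 4 = 2)
r(C) = 6*C**2 (r(C) = C**2*6 = 6*C**2)
M = 8 (M = 4*2 = 8)
(44*M + r(5))*676 = (44*8 + 6*5**2)*676 = (352 + 6*25)*676 = (352 + 150)*676 = 502*676 = 339352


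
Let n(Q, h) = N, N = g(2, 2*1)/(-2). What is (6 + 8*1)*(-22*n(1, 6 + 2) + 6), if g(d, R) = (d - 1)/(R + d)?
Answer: 245/2 ≈ 122.50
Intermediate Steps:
g(d, R) = (-1 + d)/(R + d)
N = -⅛ (N = ((-1 + 2)/(2*1 + 2))/(-2) = (1/(2 + 2))*(-½) = (1/4)*(-½) = ((¼)*1)*(-½) = (¼)*(-½) = -⅛ ≈ -0.12500)
n(Q, h) = -⅛
(6 + 8*1)*(-22*n(1, 6 + 2) + 6) = (6 + 8*1)*(-22*(-⅛) + 6) = (6 + 8)*(11/4 + 6) = 14*(35/4) = 245/2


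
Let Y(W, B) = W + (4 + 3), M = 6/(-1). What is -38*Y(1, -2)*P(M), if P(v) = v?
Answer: 1824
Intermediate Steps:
M = -6 (M = 6*(-1) = -6)
Y(W, B) = 7 + W (Y(W, B) = W + 7 = 7 + W)
-38*Y(1, -2)*P(M) = -38*(7 + 1)*(-6) = -38*8*(-6) = -304*(-6) = -1*(-1824) = 1824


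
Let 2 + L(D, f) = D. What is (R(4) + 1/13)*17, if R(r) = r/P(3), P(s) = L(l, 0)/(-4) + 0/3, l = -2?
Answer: 901/13 ≈ 69.308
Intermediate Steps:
L(D, f) = -2 + D
P(s) = 1 (P(s) = (-2 - 2)/(-4) + 0/3 = -4*(-1/4) + 0*(1/3) = 1 + 0 = 1)
R(r) = r (R(r) = r/1 = r*1 = r)
(R(4) + 1/13)*17 = (4 + 1/13)*17 = (53/13)*17 = 901/13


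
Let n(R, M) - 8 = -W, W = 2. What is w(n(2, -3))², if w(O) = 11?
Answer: 121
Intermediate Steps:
n(R, M) = 6 (n(R, M) = 8 - 1*2 = 8 - 2 = 6)
w(n(2, -3))² = 11² = 121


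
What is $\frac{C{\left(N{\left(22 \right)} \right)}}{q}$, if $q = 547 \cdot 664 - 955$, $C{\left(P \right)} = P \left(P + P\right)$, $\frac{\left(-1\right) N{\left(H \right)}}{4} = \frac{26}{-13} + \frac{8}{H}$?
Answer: $\frac{3456}{14610871} \approx 0.00023654$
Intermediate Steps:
$N{\left(H \right)} = 8 - \frac{32}{H}$ ($N{\left(H \right)} = - 4 \left(\frac{26}{-13} + \frac{8}{H}\right) = - 4 \left(26 \left(- \frac{1}{13}\right) + \frac{8}{H}\right) = - 4 \left(-2 + \frac{8}{H}\right) = 8 - \frac{32}{H}$)
$C{\left(P \right)} = 2 P^{2}$ ($C{\left(P \right)} = P 2 P = 2 P^{2}$)
$q = 362253$ ($q = 363208 - 955 = 362253$)
$\frac{C{\left(N{\left(22 \right)} \right)}}{q} = \frac{2 \left(8 - \frac{32}{22}\right)^{2}}{362253} = 2 \left(8 - \frac{16}{11}\right)^{2} \cdot \frac{1}{362253} = 2 \left(\frac{72}{11}\right)^{2} \cdot \frac{1}{362253} = 2 \cdot \frac{5184}{121} \cdot \frac{1}{362253} = \frac{10368}{121} \cdot \frac{1}{362253} = \frac{3456}{14610871}$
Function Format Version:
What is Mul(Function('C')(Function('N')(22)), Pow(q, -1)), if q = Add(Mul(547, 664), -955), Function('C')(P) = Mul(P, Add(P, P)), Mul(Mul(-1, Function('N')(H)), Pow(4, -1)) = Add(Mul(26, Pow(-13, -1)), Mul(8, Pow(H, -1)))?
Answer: Rational(3456, 14610871) ≈ 0.00023654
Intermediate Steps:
Function('N')(H) = Add(8, Mul(-32, Pow(H, -1))) (Function('N')(H) = Mul(-4, Add(Mul(26, Pow(-13, -1)), Mul(8, Pow(H, -1)))) = Mul(-4, Add(Mul(26, Rational(-1, 13)), Mul(8, Pow(H, -1)))) = Mul(-4, Add(-2, Mul(8, Pow(H, -1)))) = Add(8, Mul(-32, Pow(H, -1))))
Function('C')(P) = Mul(2, Pow(P, 2)) (Function('C')(P) = Mul(P, Mul(2, P)) = Mul(2, Pow(P, 2)))
q = 362253 (q = Add(363208, -955) = 362253)
Mul(Function('C')(Function('N')(22)), Pow(q, -1)) = Mul(Mul(2, Pow(Add(8, Mul(-32, Pow(22, -1))), 2)), Pow(362253, -1)) = Mul(Mul(2, Pow(Add(8, Mul(-32, Rational(1, 22))), 2)), Rational(1, 362253)) = Mul(Mul(2, Pow(Add(8, Rational(-16, 11)), 2)), Rational(1, 362253)) = Mul(Mul(2, Pow(Rational(72, 11), 2)), Rational(1, 362253)) = Mul(Mul(2, Rational(5184, 121)), Rational(1, 362253)) = Mul(Rational(10368, 121), Rational(1, 362253)) = Rational(3456, 14610871)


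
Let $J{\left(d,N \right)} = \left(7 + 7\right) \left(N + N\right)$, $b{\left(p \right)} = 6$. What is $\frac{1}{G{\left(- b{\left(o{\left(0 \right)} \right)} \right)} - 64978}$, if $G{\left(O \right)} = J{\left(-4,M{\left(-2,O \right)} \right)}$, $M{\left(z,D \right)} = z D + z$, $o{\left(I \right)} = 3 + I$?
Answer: $- \frac{1}{64698} \approx -1.5456 \cdot 10^{-5}$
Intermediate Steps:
$M{\left(z,D \right)} = z + D z$ ($M{\left(z,D \right)} = D z + z = z + D z$)
$J{\left(d,N \right)} = 28 N$ ($J{\left(d,N \right)} = 14 \cdot 2 N = 28 N$)
$G{\left(O \right)} = -56 - 56 O$ ($G{\left(O \right)} = 28 \left(- 2 \left(1 + O\right)\right) = 28 \left(-2 - 2 O\right) = -56 - 56 O$)
$\frac{1}{G{\left(- b{\left(o{\left(0 \right)} \right)} \right)} - 64978} = \frac{1}{\left(-56 - 56 \left(\left(-1\right) 6\right)\right) - 64978} = \frac{1}{\left(-56 - -336\right) - 64978} = \frac{1}{\left(-56 + 336\right) - 64978} = \frac{1}{280 - 64978} = \frac{1}{-64698} = - \frac{1}{64698}$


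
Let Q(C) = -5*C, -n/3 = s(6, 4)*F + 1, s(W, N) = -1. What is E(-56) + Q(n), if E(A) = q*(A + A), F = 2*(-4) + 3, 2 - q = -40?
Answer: -4614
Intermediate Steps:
q = 42 (q = 2 - 1*(-40) = 2 + 40 = 42)
F = -5 (F = -8 + 3 = -5)
E(A) = 84*A (E(A) = 42*(A + A) = 42*(2*A) = 84*A)
n = -18 (n = -3*(-1*(-5) + 1) = -3*(5 + 1) = -3*6 = -18)
E(-56) + Q(n) = 84*(-56) - 5*(-18) = -4704 + 90 = -4614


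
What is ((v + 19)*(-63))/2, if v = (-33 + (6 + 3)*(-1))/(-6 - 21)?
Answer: -1295/2 ≈ -647.50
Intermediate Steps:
v = 14/9 (v = (-33 + 9*(-1))/(-27) = (-33 - 9)*(-1/27) = -42*(-1/27) = 14/9 ≈ 1.5556)
((v + 19)*(-63))/2 = ((14/9 + 19)*(-63))/2 = ((185/9)*(-63))/2 = (1/2)*(-1295) = -1295/2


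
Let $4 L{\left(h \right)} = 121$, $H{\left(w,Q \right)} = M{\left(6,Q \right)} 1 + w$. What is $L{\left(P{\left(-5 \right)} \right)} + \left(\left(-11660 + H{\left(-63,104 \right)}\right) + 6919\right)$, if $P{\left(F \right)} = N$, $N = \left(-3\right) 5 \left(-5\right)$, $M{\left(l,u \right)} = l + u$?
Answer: $- \frac{18655}{4} \approx -4663.8$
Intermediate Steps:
$H{\left(w,Q \right)} = 6 + Q + w$ ($H{\left(w,Q \right)} = \left(6 + Q\right) 1 + w = \left(6 + Q\right) + w = 6 + Q + w$)
$N = 75$ ($N = \left(-15\right) \left(-5\right) = 75$)
$P{\left(F \right)} = 75$
$L{\left(h \right)} = \frac{121}{4}$ ($L{\left(h \right)} = \frac{1}{4} \cdot 121 = \frac{121}{4}$)
$L{\left(P{\left(-5 \right)} \right)} + \left(\left(-11660 + H{\left(-63,104 \right)}\right) + 6919\right) = \frac{121}{4} + \left(\left(-11660 + \left(6 + 104 - 63\right)\right) + 6919\right) = \frac{121}{4} + \left(\left(-11660 + 47\right) + 6919\right) = \frac{121}{4} + \left(-11613 + 6919\right) = \frac{121}{4} - 4694 = - \frac{18655}{4}$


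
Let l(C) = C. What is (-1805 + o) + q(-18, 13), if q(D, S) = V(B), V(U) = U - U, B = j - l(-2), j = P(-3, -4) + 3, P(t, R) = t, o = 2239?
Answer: 434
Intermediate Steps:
j = 0 (j = -3 + 3 = 0)
B = 2 (B = 0 - 1*(-2) = 0 + 2 = 2)
V(U) = 0
q(D, S) = 0
(-1805 + o) + q(-18, 13) = (-1805 + 2239) + 0 = 434 + 0 = 434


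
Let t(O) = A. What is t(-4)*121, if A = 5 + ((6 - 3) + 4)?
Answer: 1452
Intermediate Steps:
A = 12 (A = 5 + (3 + 4) = 5 + 7 = 12)
t(O) = 12
t(-4)*121 = 12*121 = 1452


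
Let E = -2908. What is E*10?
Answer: -29080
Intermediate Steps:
E*10 = -2908*10 = -29080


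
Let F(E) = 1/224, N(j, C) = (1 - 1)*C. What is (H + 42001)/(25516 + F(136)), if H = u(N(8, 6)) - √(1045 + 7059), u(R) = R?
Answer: 9408224/5715585 - 448*√2026/5715585 ≈ 1.6425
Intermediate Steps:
N(j, C) = 0 (N(j, C) = 0*C = 0)
F(E) = 1/224
H = -2*√2026 (H = 0 - √(1045 + 7059) = 0 - √8104 = 0 - 2*√2026 = -2*√2026 ≈ -90.022)
(H + 42001)/(25516 + F(136)) = (-2*√2026 + 42001)/(25516 + 1/224) = (42001 - 2*√2026)/(5715585/224) = (42001 - 2*√2026)*(224/5715585) = 9408224/5715585 - 448*√2026/5715585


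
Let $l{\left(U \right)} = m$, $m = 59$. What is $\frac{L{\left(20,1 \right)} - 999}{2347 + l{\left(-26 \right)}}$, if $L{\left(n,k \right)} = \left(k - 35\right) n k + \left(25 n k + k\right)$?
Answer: $- \frac{589}{1203} \approx -0.48961$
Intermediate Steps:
$L{\left(n,k \right)} = k + 25 k n + k n \left(-35 + k\right)$ ($L{\left(n,k \right)} = \left(-35 + k\right) n k + \left(25 k n + k\right) = n \left(-35 + k\right) k + \left(k + 25 k n\right) = k n \left(-35 + k\right) + \left(k + 25 k n\right) = k + 25 k n + k n \left(-35 + k\right)$)
$l{\left(U \right)} = 59$
$\frac{L{\left(20,1 \right)} - 999}{2347 + l{\left(-26 \right)}} = \frac{1 \left(1 - 200 + 1 \cdot 20\right) - 999}{2347 + 59} = \frac{1 \left(1 - 200 + 20\right) - 999}{2406} = \left(1 \left(-179\right) - 999\right) \frac{1}{2406} = \left(-179 - 999\right) \frac{1}{2406} = \left(-1178\right) \frac{1}{2406} = - \frac{589}{1203}$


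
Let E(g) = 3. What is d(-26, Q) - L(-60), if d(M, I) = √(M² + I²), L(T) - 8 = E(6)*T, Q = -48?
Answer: 172 + 2*√745 ≈ 226.59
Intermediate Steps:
L(T) = 8 + 3*T
d(M, I) = √(I² + M²)
d(-26, Q) - L(-60) = √((-48)² + (-26)²) - (8 + 3*(-60)) = √(2304 + 676) - (8 - 180) = √2980 - 1*(-172) = 2*√745 + 172 = 172 + 2*√745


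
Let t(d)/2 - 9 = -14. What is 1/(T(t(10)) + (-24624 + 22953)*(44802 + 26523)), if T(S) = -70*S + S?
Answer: -1/119183385 ≈ -8.3904e-9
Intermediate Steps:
t(d) = -10 (t(d) = 18 + 2*(-14) = 18 - 28 = -10)
T(S) = -69*S
1/(T(t(10)) + (-24624 + 22953)*(44802 + 26523)) = 1/(-69*(-10) + (-24624 + 22953)*(44802 + 26523)) = 1/(690 - 1671*71325) = 1/(690 - 119184075) = 1/(-119183385) = -1/119183385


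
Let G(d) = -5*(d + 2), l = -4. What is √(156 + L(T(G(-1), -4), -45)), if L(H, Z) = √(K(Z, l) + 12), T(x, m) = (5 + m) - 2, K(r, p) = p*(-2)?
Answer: √(156 + 2*√5) ≈ 12.668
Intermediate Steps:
K(r, p) = -2*p
G(d) = -10 - 5*d (G(d) = -5*(2 + d) = -10 - 5*d)
T(x, m) = 3 + m
L(H, Z) = 2*√5 (L(H, Z) = √(-2*(-4) + 12) = √(8 + 12) = √20 = 2*√5)
√(156 + L(T(G(-1), -4), -45)) = √(156 + 2*√5)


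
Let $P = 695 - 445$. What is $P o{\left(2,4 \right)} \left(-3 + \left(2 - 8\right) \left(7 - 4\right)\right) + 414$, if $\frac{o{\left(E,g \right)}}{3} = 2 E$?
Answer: $-62586$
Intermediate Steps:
$o{\left(E,g \right)} = 6 E$ ($o{\left(E,g \right)} = 3 \cdot 2 E = 6 E$)
$P = 250$
$P o{\left(2,4 \right)} \left(-3 + \left(2 - 8\right) \left(7 - 4\right)\right) + 414 = 250 \cdot 6 \cdot 2 \left(-3 + \left(2 - 8\right) \left(7 - 4\right)\right) + 414 = 250 \cdot 12 \left(-3 - 18\right) + 414 = 250 \cdot 12 \left(-21\right) + 414 = 250 \left(-252\right) + 414 = -63000 + 414 = -62586$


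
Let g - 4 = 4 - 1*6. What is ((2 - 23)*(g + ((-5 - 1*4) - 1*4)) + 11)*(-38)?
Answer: -9196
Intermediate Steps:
g = 2 (g = 4 + (4 - 1*6) = 4 + (4 - 6) = 4 - 2 = 2)
((2 - 23)*(g + ((-5 - 1*4) - 1*4)) + 11)*(-38) = ((2 - 23)*(2 + ((-5 - 1*4) - 1*4)) + 11)*(-38) = (-21*(2 + ((-5 - 4) - 4)) + 11)*(-38) = (-21*(2 + (-9 - 4)) + 11)*(-38) = (-21*(2 - 13) + 11)*(-38) = (-21*(-11) + 11)*(-38) = (231 + 11)*(-38) = 242*(-38) = -9196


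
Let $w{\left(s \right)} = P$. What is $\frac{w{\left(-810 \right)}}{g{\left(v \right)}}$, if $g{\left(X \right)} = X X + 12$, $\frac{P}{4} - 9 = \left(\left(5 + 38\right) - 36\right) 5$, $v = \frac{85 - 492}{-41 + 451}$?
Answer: $\frac{29585600}{2182849} \approx 13.554$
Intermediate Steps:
$v = - \frac{407}{410} \approx -0.99268$
$P = 176$ ($P = 36 + 4 \left(\left(5 + 38\right) - 36\right) 5 = 36 + 4 \left(43 - 36\right) 5 = 36 + 4 \cdot 7 \cdot 5 = 36 + 4 \cdot 35 = 36 + 140 = 176$)
$g{\left(X \right)} = 12 + X^{2}$ ($g{\left(X \right)} = X^{2} + 12 = 12 + X^{2}$)
$w{\left(s \right)} = 176$
$\frac{w{\left(-810 \right)}}{g{\left(v \right)}} = \frac{176}{12 + \left(- \frac{407}{410}\right)^{2}} = \frac{176}{12 + \frac{165649}{168100}} = \frac{176}{\frac{2182849}{168100}} = 176 \cdot \frac{168100}{2182849} = \frac{29585600}{2182849}$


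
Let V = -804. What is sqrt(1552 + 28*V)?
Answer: 4*I*sqrt(1310) ≈ 144.78*I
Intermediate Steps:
sqrt(1552 + 28*V) = sqrt(1552 + 28*(-804)) = sqrt(1552 - 22512) = sqrt(-20960) = 4*I*sqrt(1310)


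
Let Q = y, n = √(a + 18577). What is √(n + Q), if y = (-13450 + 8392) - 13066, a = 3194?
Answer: √(-18124 + 3*√2419) ≈ 134.08*I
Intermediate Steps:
n = 3*√2419 (n = √(3194 + 18577) = √21771 = 3*√2419 ≈ 147.55)
y = -18124 (y = -5058 - 13066 = -18124)
Q = -18124
√(n + Q) = √(3*√2419 - 18124) = √(-18124 + 3*√2419)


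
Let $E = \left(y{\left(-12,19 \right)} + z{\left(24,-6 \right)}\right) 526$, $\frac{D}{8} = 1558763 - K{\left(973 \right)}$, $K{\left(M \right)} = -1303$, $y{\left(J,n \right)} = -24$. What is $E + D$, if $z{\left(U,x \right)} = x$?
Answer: $12464748$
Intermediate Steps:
$D = 12480528$ ($D = 8 \left(1558763 - -1303\right) = 8 \left(1558763 + 1303\right) = 8 \cdot 1560066 = 12480528$)
$E = -15780$ ($E = \left(-24 - 6\right) 526 = \left(-30\right) 526 = -15780$)
$E + D = -15780 + 12480528 = 12464748$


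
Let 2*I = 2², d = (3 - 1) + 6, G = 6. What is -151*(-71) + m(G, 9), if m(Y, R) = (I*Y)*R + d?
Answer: 10837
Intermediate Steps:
d = 8 (d = 2 + 6 = 8)
I = 2 (I = (½)*2² = (½)*4 = 2)
m(Y, R) = 8 + 2*R*Y (m(Y, R) = (2*Y)*R + 8 = 2*R*Y + 8 = 8 + 2*R*Y)
-151*(-71) + m(G, 9) = -151*(-71) + (8 + 2*9*6) = 10721 + (8 + 108) = 10721 + 116 = 10837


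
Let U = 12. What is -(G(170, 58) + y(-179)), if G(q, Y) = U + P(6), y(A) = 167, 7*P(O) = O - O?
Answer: -179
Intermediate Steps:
P(O) = 0 (P(O) = (O - O)/7 = (⅐)*0 = 0)
G(q, Y) = 12 (G(q, Y) = 12 + 0 = 12)
-(G(170, 58) + y(-179)) = -(12 + 167) = -1*179 = -179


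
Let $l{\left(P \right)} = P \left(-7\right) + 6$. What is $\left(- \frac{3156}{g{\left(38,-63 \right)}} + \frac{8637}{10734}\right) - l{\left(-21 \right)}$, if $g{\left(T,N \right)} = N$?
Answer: $- \frac{7671599}{75138} \approx -102.1$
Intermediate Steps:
$l{\left(P \right)} = 6 - 7 P$ ($l{\left(P \right)} = - 7 P + 6 = 6 - 7 P$)
$\left(- \frac{3156}{g{\left(38,-63 \right)}} + \frac{8637}{10734}\right) - l{\left(-21 \right)} = \left(- \frac{3156}{-63} + \frac{8637}{10734}\right) - \left(6 - -147\right) = \left(\left(-3156\right) \left(- \frac{1}{63}\right) + 8637 \cdot \frac{1}{10734}\right) - \left(6 + 147\right) = \left(\frac{1052}{21} + \frac{2879}{3578}\right) - 153 = \frac{3824515}{75138} - 153 = - \frac{7671599}{75138}$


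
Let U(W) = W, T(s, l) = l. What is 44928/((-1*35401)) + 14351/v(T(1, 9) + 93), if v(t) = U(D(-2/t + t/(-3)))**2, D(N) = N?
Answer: 1186168003551/106564975225 ≈ 11.131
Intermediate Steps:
v(t) = (-2/t - t/3)**2 (v(t) = (-2/t + t/(-3))**2 = (-2/t + t*(-1/3))**2 = (-2/t - t/3)**2)
44928/((-1*35401)) + 14351/v(T(1, 9) + 93) = 44928/((-1*35401)) + 14351/(((6 + (9 + 93)**2)**2/(9*(9 + 93)**2))) = 44928/(-35401) + 14351/(((1/9)*(6 + 102**2)**2/102**2)) = 44928*(-1/35401) + 14351/(((1/9)*(1/10404)*(6 + 10404)**2)) = -44928/35401 + 14351/(((1/9)*(1/10404)*10410**2)) = -44928/35401 + 14351/(((1/9)*(1/10404)*108368100)) = -44928/35401 + 14351/(3010225/2601) = -44928/35401 + 14351*(2601/3010225) = -44928/35401 + 37326951/3010225 = 1186168003551/106564975225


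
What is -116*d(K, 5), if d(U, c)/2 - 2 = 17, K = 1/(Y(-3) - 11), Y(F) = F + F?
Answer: -4408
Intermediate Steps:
Y(F) = 2*F
K = -1/17 (K = 1/(2*(-3) - 11) = 1/(-6 - 11) = 1/(-17) = -1/17 ≈ -0.058824)
d(U, c) = 38 (d(U, c) = 4 + 2*17 = 4 + 34 = 38)
-116*d(K, 5) = -116*38 = -4408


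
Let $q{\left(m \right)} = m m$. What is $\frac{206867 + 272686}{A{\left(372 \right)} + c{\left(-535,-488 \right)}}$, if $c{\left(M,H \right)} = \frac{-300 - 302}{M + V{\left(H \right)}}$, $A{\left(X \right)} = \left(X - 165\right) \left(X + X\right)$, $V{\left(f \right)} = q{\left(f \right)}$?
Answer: $\frac{113946108777}{36593686270} \approx 3.1138$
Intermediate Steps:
$q{\left(m \right)} = m^{2}$
$V{\left(f \right)} = f^{2}$
$A{\left(X \right)} = 2 X \left(-165 + X\right)$ ($A{\left(X \right)} = \left(-165 + X\right) 2 X = 2 X \left(-165 + X\right)$)
$c{\left(M,H \right)} = - \frac{602}{M + H^{2}}$ ($c{\left(M,H \right)} = \frac{-300 - 302}{M + H^{2}} = - \frac{602}{M + H^{2}}$)
$\frac{206867 + 272686}{A{\left(372 \right)} + c{\left(-535,-488 \right)}} = \frac{206867 + 272686}{2 \cdot 372 \left(-165 + 372\right) - \frac{602}{-535 + \left(-488\right)^{2}}} = \frac{479553}{2 \cdot 372 \cdot 207 - \frac{602}{-535 + 238144}} = \frac{479553}{154008 - \frac{602}{237609}} = \frac{479553}{\frac{36593686270}{237609}} = 479553 \cdot \frac{237609}{36593686270} = \frac{113946108777}{36593686270}$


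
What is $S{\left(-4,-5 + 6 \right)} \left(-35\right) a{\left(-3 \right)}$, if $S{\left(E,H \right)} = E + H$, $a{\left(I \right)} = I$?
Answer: $-315$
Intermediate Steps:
$S{\left(-4,-5 + 6 \right)} \left(-35\right) a{\left(-3 \right)} = \left(-4 + \left(-5 + 6\right)\right) \left(-35\right) \left(-3\right) = \left(-4 + 1\right) \left(-35\right) \left(-3\right) = \left(-3\right) \left(-35\right) \left(-3\right) = 105 \left(-3\right) = -315$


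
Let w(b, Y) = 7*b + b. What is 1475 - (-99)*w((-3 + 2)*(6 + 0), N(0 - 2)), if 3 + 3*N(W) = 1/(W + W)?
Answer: -3277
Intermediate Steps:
N(W) = -1 + 1/(6*W) (N(W) = -1 + 1/(3*(W + W)) = -1 + 1/(3*((2*W))) = -1 + (1/(2*W))/3 = -1 + 1/(6*W))
w(b, Y) = 8*b
1475 - (-99)*w((-3 + 2)*(6 + 0), N(0 - 2)) = 1475 - (-99)*8*((-3 + 2)*(6 + 0)) = 1475 - (-99)*8*(-1*6) = 1475 - (-99)*8*(-6) = 1475 - (-99)*(-48) = 1475 - 1*4752 = 1475 - 4752 = -3277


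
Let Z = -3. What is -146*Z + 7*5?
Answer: 473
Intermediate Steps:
-146*Z + 7*5 = -146*(-3) + 7*5 = 438 + 35 = 473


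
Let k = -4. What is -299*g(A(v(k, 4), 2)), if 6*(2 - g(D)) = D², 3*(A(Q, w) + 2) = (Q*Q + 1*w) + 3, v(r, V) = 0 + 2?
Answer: -3289/6 ≈ -548.17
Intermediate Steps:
v(r, V) = 2
A(Q, w) = -1 + w/3 + Q²/3 (A(Q, w) = -2 + ((Q*Q + 1*w) + 3)/3 = -2 + ((Q² + w) + 3)/3 = -2 + ((w + Q²) + 3)/3 = -2 + (3 + w + Q²)/3 = -2 + (1 + w/3 + Q²/3) = -1 + w/3 + Q²/3)
g(D) = 2 - D²/6
-299*g(A(v(k, 4), 2)) = -299*(2 - (-1 + (⅓)*2 + (⅓)*2²)²/6) = -299*(2 - (-1 + ⅔ + (⅓)*4)²/6) = -299*(2 - (-1 + ⅔ + 4/3)²/6) = -299*(2 - ⅙*1²) = -299*(2 - ⅙*1) = -299*(2 - ⅙) = -299*11/6 = -3289/6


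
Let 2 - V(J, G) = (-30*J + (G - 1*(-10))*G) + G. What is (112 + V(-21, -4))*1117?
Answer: -545096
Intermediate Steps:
V(J, G) = 2 - G + 30*J - G*(10 + G) (V(J, G) = 2 - ((-30*J + (G - 1*(-10))*G) + G) = 2 - ((-30*J + (G + 10)*G) + G) = 2 - ((-30*J + (10 + G)*G) + G) = 2 - ((-30*J + G*(10 + G)) + G) = 2 - (G - 30*J + G*(10 + G)) = 2 + (-G + 30*J - G*(10 + G)) = 2 - G + 30*J - G*(10 + G))
(112 + V(-21, -4))*1117 = (112 + (2 - 1*(-4)**2 - 11*(-4) + 30*(-21)))*1117 = (112 + (2 - 1*16 + 44 - 630))*1117 = (112 + (2 - 16 + 44 - 630))*1117 = (112 - 600)*1117 = -488*1117 = -545096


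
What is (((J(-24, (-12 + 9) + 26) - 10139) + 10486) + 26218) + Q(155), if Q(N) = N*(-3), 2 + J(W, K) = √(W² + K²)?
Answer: 26098 + √1105 ≈ 26131.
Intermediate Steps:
J(W, K) = -2 + √(K² + W²) (J(W, K) = -2 + √(W² + K²) = -2 + √(K² + W²))
Q(N) = -3*N
(((J(-24, (-12 + 9) + 26) - 10139) + 10486) + 26218) + Q(155) = ((((-2 + √(((-12 + 9) + 26)² + (-24)²)) - 10139) + 10486) + 26218) - 3*155 = ((((-2 + √((-3 + 26)² + 576)) - 10139) + 10486) + 26218) - 465 = ((((-2 + √(23² + 576)) - 10139) + 10486) + 26218) - 465 = ((((-2 + √(529 + 576)) - 10139) + 10486) + 26218) - 465 = ((((-2 + √1105) - 10139) + 10486) + 26218) - 465 = (((-10141 + √1105) + 10486) + 26218) - 465 = ((345 + √1105) + 26218) - 465 = (26563 + √1105) - 465 = 26098 + √1105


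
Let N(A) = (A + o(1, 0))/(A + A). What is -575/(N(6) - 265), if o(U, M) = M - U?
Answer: 276/127 ≈ 2.1732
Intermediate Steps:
N(A) = (-1 + A)/(2*A) (N(A) = (A + (0 - 1*1))/(A + A) = (A + (0 - 1))/((2*A)) = (A - 1)*(1/(2*A)) = (-1 + A)*(1/(2*A)) = (-1 + A)/(2*A))
-575/(N(6) - 265) = -575/((½)*(-1 + 6)/6 - 265) = -575/((½)*(⅙)*5 - 265) = -575/(5/12 - 265) = -575/(-3175/12) = -575*(-12/3175) = 276/127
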